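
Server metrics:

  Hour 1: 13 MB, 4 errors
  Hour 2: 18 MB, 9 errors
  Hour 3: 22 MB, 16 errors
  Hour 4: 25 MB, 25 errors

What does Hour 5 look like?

MB: differences are 5, 4, 3, … (decreasing by 1 each time), so 13, 18, 22, 25 → 27.
Errors: 4, 9, 16, 25 → 36 (perfect squares: 2², 3², 4², …).
Combining the parts gives 27 MB, 36 errors.

27 MB, 36 errors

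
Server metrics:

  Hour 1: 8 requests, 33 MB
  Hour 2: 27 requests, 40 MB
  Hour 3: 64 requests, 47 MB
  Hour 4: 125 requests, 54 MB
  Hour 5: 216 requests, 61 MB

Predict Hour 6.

343 requests, 68 MB

Requests: perfect cubes: 2³, 3³, 4³, …; 8, 27, 64, 125, 216 → 343.
MB — +7 each step: 33, 40, 47, 54, 61 → 68.
So the next record is 343 requests, 68 MB.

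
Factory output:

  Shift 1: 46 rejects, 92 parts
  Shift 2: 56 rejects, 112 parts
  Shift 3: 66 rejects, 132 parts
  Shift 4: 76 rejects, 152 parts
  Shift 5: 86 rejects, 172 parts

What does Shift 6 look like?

Rejects: +10 each step, so 46, 56, 66, 76, 86 → 96.
Parts: 92, 112, 132, 152, 172 → 192 (always 2 × the rejects).
Putting it together: 96 rejects, 192 parts.

96 rejects, 192 parts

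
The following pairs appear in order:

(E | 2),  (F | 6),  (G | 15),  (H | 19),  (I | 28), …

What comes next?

(J | 32)

Letter goes E, F, G, H, I → J (letters move forward 1 place in the alphabet).
Second slot: alternating steps +4, +9, +4, +9, …, so 2, 6, 15, 19, 28 → 32.
Putting it together: (J | 32).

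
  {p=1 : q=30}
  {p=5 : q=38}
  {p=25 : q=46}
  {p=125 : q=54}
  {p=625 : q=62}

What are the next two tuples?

P goes 1, 5, 25, 125, 625 → 3125 → 15625 (×5 each step).
Q: 30, 38, 46, 54, 62 → 70 → 78 (+8 each step).
Putting the parts together: {p=3125 : q=70} and then {p=15625 : q=78}.

{p=3125 : q=70}, {p=15625 : q=78}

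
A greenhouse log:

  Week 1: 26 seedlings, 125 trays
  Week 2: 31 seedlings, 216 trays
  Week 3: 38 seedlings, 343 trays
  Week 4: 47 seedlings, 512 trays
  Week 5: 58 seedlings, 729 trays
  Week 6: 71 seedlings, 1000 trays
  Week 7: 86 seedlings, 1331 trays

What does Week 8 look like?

103 seedlings, 1728 trays

Seedlings: differences are 5, 7, 9, … (increasing by 2 each time), so 26, 31, 38, 47, 58, 71, 86 → 103.
Trays: 125, 216, 343, 512, 729, 1000, 1331 → 1728 (perfect cubes: 5³, 6³, 7³, …).
Combining the parts gives 103 seedlings, 1728 trays.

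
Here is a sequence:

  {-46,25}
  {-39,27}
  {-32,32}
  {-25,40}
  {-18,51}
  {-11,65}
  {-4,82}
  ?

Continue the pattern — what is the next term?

First value goes -46, -39, -32, -25, -18, -11, -4 → 3 (+7 each step).
For the second value, differences are 2, 5, 8, … (increasing by 3 each time): 25, 27, 32, 40, 51, 65, 82 → 102.
So the next term is {3,102}.

{3,102}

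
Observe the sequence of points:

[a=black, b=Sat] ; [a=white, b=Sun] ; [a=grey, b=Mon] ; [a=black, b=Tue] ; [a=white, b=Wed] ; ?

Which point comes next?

[a=grey, b=Thu]

A goes black, white, grey, black, white → grey (repeats black → white → grey).
B — runs through the weekdays Mon→Sun: Sat, Sun, Mon, Tue, Wed → Thu.
Combining the parts gives [a=grey, b=Thu].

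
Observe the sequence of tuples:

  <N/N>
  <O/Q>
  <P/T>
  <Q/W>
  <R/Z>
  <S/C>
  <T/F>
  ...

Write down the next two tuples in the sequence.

First letter — letters move forward 1 place in the alphabet: N, O, P, Q, R, S, T → U → V.
For the second letter, letters move forward 3 places in the alphabet, wrapping Z→A: N, Q, T, W, Z, C, F → I → L.
So the next two tuples are <U/I> and <V/L>.

<U/I>, <V/L>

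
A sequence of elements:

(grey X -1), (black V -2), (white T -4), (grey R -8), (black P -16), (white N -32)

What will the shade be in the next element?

grey

Shade: repeats grey → black → white, so grey, black, white, grey, black, white → grey.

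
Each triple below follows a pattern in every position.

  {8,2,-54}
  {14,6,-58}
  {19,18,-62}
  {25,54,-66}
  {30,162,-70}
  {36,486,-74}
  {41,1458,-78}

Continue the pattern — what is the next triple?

{47,4374,-82}

First slot: 8, 14, 19, 25, 30, 36, 41 → 47 (alternating steps +6, +5, +6, +5, …).
Second slot: ×3 each step, so 2, 6, 18, 54, 162, 486, 1458 → 4374.
Third slot goes -54, -58, -62, -66, -70, -74, -78 → -82 (−4 each step).
So the next triple is {47,4374,-82}.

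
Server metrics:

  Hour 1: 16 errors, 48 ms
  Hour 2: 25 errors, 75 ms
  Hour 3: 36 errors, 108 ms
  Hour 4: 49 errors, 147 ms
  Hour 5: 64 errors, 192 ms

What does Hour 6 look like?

Errors: 16, 25, 36, 49, 64 → 81 (perfect squares: 4², 5², 6², …).
Ms: 48, 75, 108, 147, 192 → 243 (always 3 × the errors).
So the next record is 81 errors, 243 ms.

81 errors, 243 ms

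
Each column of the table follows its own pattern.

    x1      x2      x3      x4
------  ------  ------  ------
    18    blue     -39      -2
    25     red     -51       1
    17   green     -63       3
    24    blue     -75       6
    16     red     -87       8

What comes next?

For the column x1, alternating steps +7, −8, +7, −8, …: 18, 25, 17, 24, 16 → 23.
Column x2: blue, red, green, blue, red → green (repeats blue → red → green).
Column x3: −12 each step, so -39, -51, -63, -75, -87 → -99.
Column x4: alternating steps +3, +2, +3, +2, …, so -2, 1, 3, 6, 8 → 11.
Putting it together: 23  green  -99  11.

23  green  -99  11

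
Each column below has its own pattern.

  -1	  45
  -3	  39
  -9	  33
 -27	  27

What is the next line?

First component — ×3 each step: -1, -3, -9, -27 → -81.
Second component: −6 each step, so 45, 39, 33, 27 → 21.
Putting it together: -81  21.

-81  21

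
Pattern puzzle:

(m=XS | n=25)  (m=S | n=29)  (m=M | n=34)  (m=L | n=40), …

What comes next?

(m=XL | n=47)

M goes XS, S, M, L → XL (runs through clothing sizes XS→XL).
N goes 25, 29, 34, 40 → 47 (differences are 4, 5, 6, … (increasing by 1 each time)).
Putting it together: (m=XL | n=47).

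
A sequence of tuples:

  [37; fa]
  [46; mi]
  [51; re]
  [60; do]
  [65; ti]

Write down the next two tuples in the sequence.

[74; la], [79; sol]

First coordinate: alternating steps +9, +5, +9, +5, …, so 37, 46, 51, 60, 65 → 74 → 79.
Note: fa, mi, re, do, ti → la → sol (runs backward through the solfège scale do→ti).
Putting the parts together: [74; la] and then [79; sol].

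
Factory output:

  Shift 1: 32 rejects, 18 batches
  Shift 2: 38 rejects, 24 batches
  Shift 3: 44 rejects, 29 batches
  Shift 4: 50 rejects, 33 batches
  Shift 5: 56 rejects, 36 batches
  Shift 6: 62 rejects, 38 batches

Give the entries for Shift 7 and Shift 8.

68 rejects, 39 batches; 74 rejects, 39 batches

Rejects: 32, 38, 44, 50, 56, 62 → 68 → 74 (+6 each step).
Batches: differences are 6, 5, 4, … (decreasing by 1 each time), so 18, 24, 29, 33, 36, 38 → 39 → 39.
So the next two rows are 68 rejects, 39 batches and 74 rejects, 39 batches.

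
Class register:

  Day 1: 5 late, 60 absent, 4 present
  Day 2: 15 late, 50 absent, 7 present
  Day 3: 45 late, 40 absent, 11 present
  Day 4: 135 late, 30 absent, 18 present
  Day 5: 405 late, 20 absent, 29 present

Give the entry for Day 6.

Late: ×3 each step; 5, 15, 45, 135, 405 → 1215.
Absent: −10 each step, so 60, 50, 40, 30, 20 → 10.
Present: 4, 7, 11, 18, 29 → 47 (each term is the sum of the two before it).
Putting it together: 1215 late, 10 absent, 47 present.

1215 late, 10 absent, 47 present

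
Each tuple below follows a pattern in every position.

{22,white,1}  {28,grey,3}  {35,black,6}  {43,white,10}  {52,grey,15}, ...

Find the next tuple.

{62,black,21}

First coordinate goes 22, 28, 35, 43, 52 → 62 (differences are 6, 7, 8, … (increasing by 1 each time)).
Shade: repeats white → grey → black; white, grey, black, white, grey → black.
Third coordinate: 1, 3, 6, 10, 15 → 21 (differences are 2, 3, 4, … (increasing by 1 each time)).
Putting it together: {62,black,21}.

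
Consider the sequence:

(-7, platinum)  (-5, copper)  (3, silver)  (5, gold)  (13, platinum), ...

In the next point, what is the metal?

For the first slot, alternating steps +2, +8, +2, +8, …: -7, -5, 3, 5, 13 → 15.
Metal: repeats platinum → copper → silver → gold, so platinum, copper, silver, gold, platinum → copper.

copper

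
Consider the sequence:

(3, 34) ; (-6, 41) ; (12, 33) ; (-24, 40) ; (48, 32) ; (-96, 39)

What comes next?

(192, 31)

For the first coordinate, ×(-2) each step: 3, -6, 12, -24, 48, -96 → 192.
Second coordinate — alternating steps +7, −8, +7, −8, …: 34, 41, 33, 40, 32, 39 → 31.
Combining the parts gives (192, 31).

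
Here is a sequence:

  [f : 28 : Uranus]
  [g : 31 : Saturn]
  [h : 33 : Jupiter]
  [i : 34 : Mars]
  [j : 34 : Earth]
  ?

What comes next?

[k : 33 : Venus]

For the letter, letters move forward 1 place in the alphabet: f, g, h, i, j → k.
Second value — differences are 3, 2, 1, … (decreasing by 1 each time): 28, 31, 33, 34, 34 → 33.
Planet goes Uranus, Saturn, Jupiter, Mars, Earth → Venus (runs backward through the planets Mercury→Neptune).
Combining the parts gives [k : 33 : Venus].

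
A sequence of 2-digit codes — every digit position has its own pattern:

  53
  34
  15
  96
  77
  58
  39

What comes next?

10

First digit: 5, 3, 1, 9, 7, 5, 3 → 1 (−2 each step, mod 10).
Second digit goes 3, 4, 5, 6, 7, 8, 9 → 0 (+1 each step, mod 10).
Combining the parts gives 10.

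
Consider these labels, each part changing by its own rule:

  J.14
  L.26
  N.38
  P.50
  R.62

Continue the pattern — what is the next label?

Letter goes J, L, N, P, R → T (letters move forward 2 places in the alphabet).
Second component: +12 each step, so 14, 26, 38, 50, 62 → 74.
Combining the parts gives T.74.

T.74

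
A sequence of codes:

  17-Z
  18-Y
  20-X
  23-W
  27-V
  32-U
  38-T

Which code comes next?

First component: differences are 1, 2, 3, … (increasing by 1 each time); 17, 18, 20, 23, 27, 32, 38 → 45.
Letter — letters move back 1 place in the alphabet: Z, Y, X, W, V, U, T → S.
Combining the parts gives 45-S.

45-S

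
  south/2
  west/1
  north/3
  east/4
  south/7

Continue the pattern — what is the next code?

Direction: repeats south → west → north → east, so south, west, north, east, south → west.
Second component — each term is the sum of the two before it: 2, 1, 3, 4, 7 → 11.
Putting it together: west/11.

west/11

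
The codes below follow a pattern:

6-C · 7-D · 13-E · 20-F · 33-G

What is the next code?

First component goes 6, 7, 13, 20, 33 → 53 (each term is the sum of the two before it).
Letter — letters move forward 1 place in the alphabet: C, D, E, F, G → H.
Combining the parts gives 53-H.

53-H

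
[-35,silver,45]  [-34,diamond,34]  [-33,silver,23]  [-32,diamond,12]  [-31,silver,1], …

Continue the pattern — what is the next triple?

First coordinate: +1 each step, so -35, -34, -33, -32, -31 → -30.
Rank: alternates silver ↔ diamond, so silver, diamond, silver, diamond, silver → diamond.
Third coordinate goes 45, 34, 23, 12, 1 → -10 (−11 each step).
So the next triple is [-30,diamond,-10].

[-30,diamond,-10]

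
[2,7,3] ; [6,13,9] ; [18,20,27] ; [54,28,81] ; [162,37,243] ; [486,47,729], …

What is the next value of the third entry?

2187

Third entry goes 3, 9, 27, 81, 243, 729 → 2187 (×3 each step).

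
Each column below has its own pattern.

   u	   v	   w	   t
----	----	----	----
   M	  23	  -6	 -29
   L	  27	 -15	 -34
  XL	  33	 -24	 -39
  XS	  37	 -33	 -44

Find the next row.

Column u goes M, L, XL, XS → S (runs through clothing sizes XS→XL).
Column v — alternating steps +4, +6, +4, +6, …: 23, 27, 33, 37 → 43.
Column w: −9 each step, so -6, -15, -24, -33 → -42.
Column t: −5 each step, so -29, -34, -39, -44 → -49.
Putting it together: S  43  -42  -49.

S  43  -42  -49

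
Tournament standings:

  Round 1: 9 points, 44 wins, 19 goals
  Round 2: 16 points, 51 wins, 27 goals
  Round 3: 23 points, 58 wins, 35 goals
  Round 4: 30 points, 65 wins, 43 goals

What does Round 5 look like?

37 points, 72 wins, 51 goals

Points: +7 each step, so 9, 16, 23, 30 → 37.
Wins: 44, 51, 58, 65 → 72 (+7 each step).
Goals: 19, 27, 35, 43 → 51 (+8 each step).
Putting it together: 37 points, 72 wins, 51 goals.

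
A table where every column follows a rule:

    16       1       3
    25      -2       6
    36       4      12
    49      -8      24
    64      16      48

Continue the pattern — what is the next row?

81  -32  96

For the first component, perfect squares: 4², 5², 6², …: 16, 25, 36, 49, 64 → 81.
For the second component, ×(-2) each step: 1, -2, 4, -8, 16 → -32.
Third component goes 3, 6, 12, 24, 48 → 96 (×2 each step).
Putting it together: 81  -32  96.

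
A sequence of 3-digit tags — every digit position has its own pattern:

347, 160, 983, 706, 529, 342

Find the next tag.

165

First digit: −2 each step, mod 10; 3, 1, 9, 7, 5, 3 → 1.
Second digit: 4, 6, 8, 0, 2, 4 → 6 (+2 each step, mod 10).
For the third digit, +3 each step, mod 10: 7, 0, 3, 6, 9, 2 → 5.
Putting it together: 165.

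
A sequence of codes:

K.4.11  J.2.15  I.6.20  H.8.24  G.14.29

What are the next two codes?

Letter: K, J, I, H, G → F → E (letters move back 1 place in the alphabet).
Second component: each term is the sum of the two before it; 4, 2, 6, 8, 14 → 22 → 36.
Third component goes 11, 15, 20, 24, 29 → 33 → 38 (alternating steps +4, +5, +4, +5, …).
Putting the parts together: F.22.33 and then E.36.38.

F.22.33 then E.36.38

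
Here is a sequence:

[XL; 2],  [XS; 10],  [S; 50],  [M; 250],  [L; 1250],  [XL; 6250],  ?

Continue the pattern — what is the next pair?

Size goes XL, XS, S, M, L, XL → XS (repeats XL → XS → S → M → L).
Second coordinate: ×5 each step, so 2, 10, 50, 250, 1250, 6250 → 31250.
So the next pair is [XS; 31250].

[XS; 31250]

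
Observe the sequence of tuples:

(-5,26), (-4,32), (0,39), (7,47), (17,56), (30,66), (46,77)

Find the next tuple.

First component goes -5, -4, 0, 7, 17, 30, 46 → 65 (differences are 1, 4, 7, … (increasing by 3 each time)).
Second component — differences are 6, 7, 8, … (increasing by 1 each time): 26, 32, 39, 47, 56, 66, 77 → 89.
Putting it together: (65,89).

(65,89)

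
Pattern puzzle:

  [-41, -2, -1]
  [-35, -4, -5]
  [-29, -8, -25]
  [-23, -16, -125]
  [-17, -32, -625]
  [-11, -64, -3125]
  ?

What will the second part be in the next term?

-128

Second part goes -2, -4, -8, -16, -32, -64 → -128 (×2 each step).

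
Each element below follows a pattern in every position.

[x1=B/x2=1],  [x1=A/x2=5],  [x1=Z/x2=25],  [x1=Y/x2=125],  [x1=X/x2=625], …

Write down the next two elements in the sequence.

X1: letters move back 1 place in the alphabet, wrapping A→Z, so B, A, Z, Y, X → W → V.
X2: ×5 each step, so 1, 5, 25, 125, 625 → 3125 → 15625.
Putting the parts together: [x1=W/x2=3125] and then [x1=V/x2=15625].

[x1=W/x2=3125], [x1=V/x2=15625]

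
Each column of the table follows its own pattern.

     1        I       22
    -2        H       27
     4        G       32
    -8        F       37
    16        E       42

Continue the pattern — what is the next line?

First component: ×(-2) each step; 1, -2, 4, -8, 16 → -32.
Letter: letters move back 1 place in the alphabet, so I, H, G, F, E → D.
Third component: +5 each step; 22, 27, 32, 37, 42 → 47.
Combining the parts gives -32  D  47.

-32  D  47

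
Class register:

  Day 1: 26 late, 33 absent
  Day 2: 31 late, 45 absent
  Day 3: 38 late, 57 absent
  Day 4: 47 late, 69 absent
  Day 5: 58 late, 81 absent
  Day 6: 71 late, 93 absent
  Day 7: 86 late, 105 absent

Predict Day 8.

For the late, differences are 5, 7, 9, … (increasing by 2 each time): 26, 31, 38, 47, 58, 71, 86 → 103.
Absent: +12 each step; 33, 45, 57, 69, 81, 93, 105 → 117.
Combining the parts gives 103 late, 117 absent.

103 late, 117 absent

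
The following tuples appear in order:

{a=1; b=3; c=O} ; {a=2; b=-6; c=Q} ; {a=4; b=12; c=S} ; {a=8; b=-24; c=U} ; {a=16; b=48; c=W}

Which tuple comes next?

A: ×2 each step, so 1, 2, 4, 8, 16 → 32.
B — ×(-2) each step: 3, -6, 12, -24, 48 → -96.
C: letters move forward 2 places in the alphabet, so O, Q, S, U, W → Y.
Combining the parts gives {a=32; b=-96; c=Y}.

{a=32; b=-96; c=Y}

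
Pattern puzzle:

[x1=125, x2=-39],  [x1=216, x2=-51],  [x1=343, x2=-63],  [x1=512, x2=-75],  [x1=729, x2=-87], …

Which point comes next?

[x1=1000, x2=-99]

X1: perfect cubes: 5³, 6³, 7³, …, so 125, 216, 343, 512, 729 → 1000.
X2: -39, -51, -63, -75, -87 → -99 (−12 each step).
Combining the parts gives [x1=1000, x2=-99].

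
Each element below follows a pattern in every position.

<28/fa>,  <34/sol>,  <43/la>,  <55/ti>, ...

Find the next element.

<70/do>

First slot goes 28, 34, 43, 55 → 70 (differences are 6, 9, 12, … (increasing by 3 each time)).
Note: runs through the solfège scale do→ti, so fa, sol, la, ti → do.
Putting it together: <70/do>.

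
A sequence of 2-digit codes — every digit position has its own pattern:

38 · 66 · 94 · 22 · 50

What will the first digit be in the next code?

For the first digit, +3 each step, mod 10: 3, 6, 9, 2, 5 → 8.

8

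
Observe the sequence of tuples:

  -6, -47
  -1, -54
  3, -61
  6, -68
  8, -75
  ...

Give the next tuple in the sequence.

First value: differences are 5, 4, 3, … (decreasing by 1 each time); -6, -1, 3, 6, 8 → 9.
Second value: -47, -54, -61, -68, -75 → -82 (−7 each step).
Combining the parts gives 9, -82.

9, -82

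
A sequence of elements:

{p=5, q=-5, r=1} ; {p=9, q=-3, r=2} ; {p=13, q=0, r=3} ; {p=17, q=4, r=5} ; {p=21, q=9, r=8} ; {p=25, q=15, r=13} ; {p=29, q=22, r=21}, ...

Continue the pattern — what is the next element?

{p=33, q=30, r=34}

P — +4 each step: 5, 9, 13, 17, 21, 25, 29 → 33.
Q — differences are 2, 3, 4, … (increasing by 1 each time): -5, -3, 0, 4, 9, 15, 22 → 30.
For the r, each term is the sum of the two before it: 1, 2, 3, 5, 8, 13, 21 → 34.
Combining the parts gives {p=33, q=30, r=34}.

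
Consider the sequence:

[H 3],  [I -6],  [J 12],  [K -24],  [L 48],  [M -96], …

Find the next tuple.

Letter: H, I, J, K, L, M → N (letters move forward 1 place in the alphabet).
Second coordinate goes 3, -6, 12, -24, 48, -96 → 192 (×(-2) each step).
Combining the parts gives [N 192].

[N 192]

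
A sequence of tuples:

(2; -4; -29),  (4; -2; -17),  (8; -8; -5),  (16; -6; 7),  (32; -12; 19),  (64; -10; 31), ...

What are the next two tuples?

(128; -16; 43), (256; -14; 55)

For the first coordinate, ×2 each step: 2, 4, 8, 16, 32, 64 → 128 → 256.
Second coordinate: -4, -2, -8, -6, -12, -10 → -16 → -14 (alternating steps +2, −6, +2, −6, …).
Third coordinate: -29, -17, -5, 7, 19, 31 → 43 → 55 (+12 each step).
Putting the parts together: (128; -16; 43) and then (256; -14; 55).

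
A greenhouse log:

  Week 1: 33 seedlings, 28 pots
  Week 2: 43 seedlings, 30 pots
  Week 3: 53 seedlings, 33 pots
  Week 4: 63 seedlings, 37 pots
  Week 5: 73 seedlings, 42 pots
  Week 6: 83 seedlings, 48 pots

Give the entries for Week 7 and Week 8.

93 seedlings, 55 pots; 103 seedlings, 63 pots

Seedlings: +10 each step; 33, 43, 53, 63, 73, 83 → 93 → 103.
Pots: 28, 30, 33, 37, 42, 48 → 55 → 63 (differences are 2, 3, 4, … (increasing by 1 each time)).
So the next two lines are 93 seedlings, 55 pots and 103 seedlings, 63 pots.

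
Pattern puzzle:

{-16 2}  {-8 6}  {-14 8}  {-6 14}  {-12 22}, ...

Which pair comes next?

{-4 36}

First slot: -16, -8, -14, -6, -12 → -4 (alternating steps +8, −6, +8, −6, …).
Second slot: each term is the sum of the two before it, so 2, 6, 8, 14, 22 → 36.
So the next pair is {-4 36}.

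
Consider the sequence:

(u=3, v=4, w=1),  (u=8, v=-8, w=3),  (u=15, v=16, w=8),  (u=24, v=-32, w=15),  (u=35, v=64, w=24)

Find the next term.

(u=48, v=-128, w=35)

U: differences are 5, 7, 9, … (increasing by 2 each time); 3, 8, 15, 24, 35 → 48.
For the v, ×(-2) each step: 4, -8, 16, -32, 64 → -128.
W goes 1, 3, 8, 15, 24 → 35 (always the previous value of the u).
Putting it together: (u=48, v=-128, w=35).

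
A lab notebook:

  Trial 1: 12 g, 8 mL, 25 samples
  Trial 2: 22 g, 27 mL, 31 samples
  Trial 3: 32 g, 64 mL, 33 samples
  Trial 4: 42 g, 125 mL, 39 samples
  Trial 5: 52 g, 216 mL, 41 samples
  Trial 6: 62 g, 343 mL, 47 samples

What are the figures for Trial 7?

72 g, 512 mL, 49 samples

For the g, +10 each step: 12, 22, 32, 42, 52, 62 → 72.
ML: perfect cubes: 2³, 3³, 4³, …; 8, 27, 64, 125, 216, 343 → 512.
Samples: alternating steps +6, +2, +6, +2, …; 25, 31, 33, 39, 41, 47 → 49.
So the next line is 72 g, 512 mL, 49 samples.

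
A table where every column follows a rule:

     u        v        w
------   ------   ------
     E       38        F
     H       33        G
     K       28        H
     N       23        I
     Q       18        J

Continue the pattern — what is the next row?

T  13  K

Column u: letters move forward 3 places in the alphabet; E, H, K, N, Q → T.
For the column v, −5 each step: 38, 33, 28, 23, 18 → 13.
Column w: letters move forward 1 place in the alphabet; F, G, H, I, J → K.
Putting it together: T  13  K.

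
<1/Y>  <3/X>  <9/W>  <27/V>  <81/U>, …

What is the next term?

For the first component, ×3 each step: 1, 3, 9, 27, 81 → 243.
For the letter, letters move back 1 place in the alphabet: Y, X, W, V, U → T.
Putting it together: <243/T>.

<243/T>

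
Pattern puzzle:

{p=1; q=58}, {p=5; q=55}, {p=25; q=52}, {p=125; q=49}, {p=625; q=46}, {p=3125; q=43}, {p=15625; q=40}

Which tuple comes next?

For the p, ×5 each step: 1, 5, 25, 125, 625, 3125, 15625 → 78125.
Q: −3 each step, so 58, 55, 52, 49, 46, 43, 40 → 37.
So the next tuple is {p=78125; q=37}.

{p=78125; q=37}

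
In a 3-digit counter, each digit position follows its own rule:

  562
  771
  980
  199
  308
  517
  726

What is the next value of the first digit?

9

First digit: +2 each step, mod 10; 5, 7, 9, 1, 3, 5, 7 → 9.
Second digit goes 6, 7, 8, 9, 0, 1, 2 → 3 (+1 each step, mod 10).
Third digit: −1 each step, mod 10, so 2, 1, 0, 9, 8, 7, 6 → 5.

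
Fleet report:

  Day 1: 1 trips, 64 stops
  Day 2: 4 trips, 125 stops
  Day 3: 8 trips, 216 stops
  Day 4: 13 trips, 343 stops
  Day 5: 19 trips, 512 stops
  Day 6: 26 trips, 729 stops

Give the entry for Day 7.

Trips: 1, 4, 8, 13, 19, 26 → 34 (differences are 3, 4, 5, … (increasing by 1 each time)).
Stops: 64, 125, 216, 343, 512, 729 → 1000 (perfect cubes: 4³, 5³, 6³, …).
Combining the parts gives 34 trips, 1000 stops.

34 trips, 1000 stops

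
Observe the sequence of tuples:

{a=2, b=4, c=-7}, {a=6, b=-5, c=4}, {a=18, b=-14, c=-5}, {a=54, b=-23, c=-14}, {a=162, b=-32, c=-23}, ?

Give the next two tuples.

{a=486, b=-41, c=-32}, {a=1458, b=-50, c=-41}

A: 2, 6, 18, 54, 162 → 486 → 1458 (×3 each step).
B goes 4, -5, -14, -23, -32 → -41 → -50 (−9 each step).
For the c, always the previous value of the b: -7, 4, -5, -14, -23 → -32 → -41.
So the next two tuples are {a=486, b=-41, c=-32} and {a=1458, b=-50, c=-41}.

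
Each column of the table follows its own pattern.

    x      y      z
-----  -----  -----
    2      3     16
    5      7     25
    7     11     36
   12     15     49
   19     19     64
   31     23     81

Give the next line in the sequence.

Column x: each term is the sum of the two before it, so 2, 5, 7, 12, 19, 31 → 50.
Column y: 3, 7, 11, 15, 19, 23 → 27 (+4 each step).
Column z goes 16, 25, 36, 49, 64, 81 → 100 (perfect squares: 4², 5², 6², …).
So the next line is 50  27  100.

50  27  100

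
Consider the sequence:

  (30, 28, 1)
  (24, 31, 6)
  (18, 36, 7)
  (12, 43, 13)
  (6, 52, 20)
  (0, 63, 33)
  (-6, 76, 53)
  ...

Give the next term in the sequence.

(-12, 91, 86)

First slot: −6 each step; 30, 24, 18, 12, 6, 0, -6 → -12.
For the second slot, differences are 3, 5, 7, … (increasing by 2 each time): 28, 31, 36, 43, 52, 63, 76 → 91.
Third slot: each term is the sum of the two before it, so 1, 6, 7, 13, 20, 33, 53 → 86.
Combining the parts gives (-12, 91, 86).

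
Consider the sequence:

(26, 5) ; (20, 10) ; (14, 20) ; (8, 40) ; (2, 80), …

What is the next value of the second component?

Second component: ×2 each step, so 5, 10, 20, 40, 80 → 160.

160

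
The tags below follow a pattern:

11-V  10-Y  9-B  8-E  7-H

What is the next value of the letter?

K

Letter: V, Y, B, E, H → K (letters move forward 3 places in the alphabet, wrapping Z→A).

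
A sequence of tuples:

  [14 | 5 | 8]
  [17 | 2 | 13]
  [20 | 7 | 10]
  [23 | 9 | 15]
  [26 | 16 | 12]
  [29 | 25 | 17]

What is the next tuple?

First entry: +3 each step, so 14, 17, 20, 23, 26, 29 → 32.
Second entry — each term is the sum of the two before it: 5, 2, 7, 9, 16, 25 → 41.
Third entry goes 8, 13, 10, 15, 12, 17 → 14 (alternating steps +5, −3, +5, −3, …).
Putting it together: [32 | 41 | 14].

[32 | 41 | 14]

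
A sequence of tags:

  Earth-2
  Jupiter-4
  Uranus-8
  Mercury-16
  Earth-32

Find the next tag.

Jupiter-64

Planet — repeats Earth → Jupiter → Uranus → Mercury: Earth, Jupiter, Uranus, Mercury, Earth → Jupiter.
Second component: ×2 each step, so 2, 4, 8, 16, 32 → 64.
Combining the parts gives Jupiter-64.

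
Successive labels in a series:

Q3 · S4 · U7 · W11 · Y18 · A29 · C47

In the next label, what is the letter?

Letter — letters move forward 2 places in the alphabet, wrapping Z→A: Q, S, U, W, Y, A, C → E.
Second component: each term is the sum of the two before it; 3, 4, 7, 11, 18, 29, 47 → 76.

E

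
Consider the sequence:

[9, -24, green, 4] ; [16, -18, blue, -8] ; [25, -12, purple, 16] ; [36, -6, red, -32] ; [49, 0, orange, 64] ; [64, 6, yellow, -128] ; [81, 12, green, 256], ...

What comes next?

[100, 18, blue, -512]

First part: perfect squares: 3², 4², 5², …, so 9, 16, 25, 36, 49, 64, 81 → 100.
Second part — +6 each step: -24, -18, -12, -6, 0, 6, 12 → 18.
Colour — repeats green → blue → purple → red → orange → yellow: green, blue, purple, red, orange, yellow, green → blue.
Fourth part: ×(-2) each step, so 4, -8, 16, -32, 64, -128, 256 → -512.
Combining the parts gives [100, 18, blue, -512].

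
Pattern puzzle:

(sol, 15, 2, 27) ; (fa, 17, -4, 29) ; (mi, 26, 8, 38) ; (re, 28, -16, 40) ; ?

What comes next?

(do, 37, 32, 49)

Note: sol, fa, mi, re → do (runs backward through the solfège scale do→ti).
Second coordinate goes 15, 17, 26, 28 → 37 (alternating steps +2, +9, +2, +9, …).
For the third coordinate, ×(-2) each step: 2, -4, 8, -16 → 32.
Fourth coordinate: always 12 more than the second coordinate; 27, 29, 38, 40 → 49.
Putting it together: (do, 37, 32, 49).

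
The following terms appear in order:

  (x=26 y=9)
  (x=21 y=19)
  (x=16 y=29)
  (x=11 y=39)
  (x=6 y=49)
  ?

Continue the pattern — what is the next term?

For the x, −5 each step: 26, 21, 16, 11, 6 → 1.
Y: +10 each step, so 9, 19, 29, 39, 49 → 59.
So the next term is (x=1 y=59).

(x=1 y=59)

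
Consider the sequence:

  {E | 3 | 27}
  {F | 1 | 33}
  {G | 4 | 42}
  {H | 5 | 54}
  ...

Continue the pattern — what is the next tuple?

{I | 9 | 69}

Letter: E, F, G, H → I (letters move forward 1 place in the alphabet).
Second component: 3, 1, 4, 5 → 9 (each term is the sum of the two before it).
For the third component, differences are 6, 9, 12, … (increasing by 3 each time): 27, 33, 42, 54 → 69.
Putting it together: {I | 9 | 69}.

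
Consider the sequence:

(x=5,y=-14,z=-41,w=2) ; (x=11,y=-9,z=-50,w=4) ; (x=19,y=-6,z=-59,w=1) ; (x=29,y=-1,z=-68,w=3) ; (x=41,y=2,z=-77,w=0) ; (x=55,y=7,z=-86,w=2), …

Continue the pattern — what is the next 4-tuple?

(x=71,y=10,z=-95,w=-1)

X: differences are 6, 8, 10, … (increasing by 2 each time), so 5, 11, 19, 29, 41, 55 → 71.
Y — alternating steps +5, +3, +5, +3, …: -14, -9, -6, -1, 2, 7 → 10.
Z goes -41, -50, -59, -68, -77, -86 → -95 (−9 each step).
W: 2, 4, 1, 3, 0, 2 → -1 (alternating steps +2, −3, +2, −3, …).
Putting it together: (x=71,y=10,z=-95,w=-1).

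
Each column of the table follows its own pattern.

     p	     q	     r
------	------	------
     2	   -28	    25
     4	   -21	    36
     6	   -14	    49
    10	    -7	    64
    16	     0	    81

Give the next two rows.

26  7  100; 42  14  121

Column p: each term is the sum of the two before it, so 2, 4, 6, 10, 16 → 26 → 42.
Column q — +7 each step: -28, -21, -14, -7, 0 → 7 → 14.
Column r goes 25, 36, 49, 64, 81 → 100 → 121 (perfect squares: 5², 6², 7², …).
Putting the parts together: 26  7  100 and then 42  14  121.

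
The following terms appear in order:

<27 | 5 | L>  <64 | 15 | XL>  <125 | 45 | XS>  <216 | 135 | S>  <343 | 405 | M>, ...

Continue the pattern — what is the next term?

<512 | 1215 | L>

First value: perfect cubes: 3³, 4³, 5³, …, so 27, 64, 125, 216, 343 → 512.
Second value: ×3 each step; 5, 15, 45, 135, 405 → 1215.
For the size, runs through clothing sizes XS→XL: L, XL, XS, S, M → L.
Combining the parts gives <512 | 1215 | L>.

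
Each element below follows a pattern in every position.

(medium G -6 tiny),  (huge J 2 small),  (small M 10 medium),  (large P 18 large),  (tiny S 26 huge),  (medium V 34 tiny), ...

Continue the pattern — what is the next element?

For the first size, repeats medium → huge → small → large → tiny: medium, huge, small, large, tiny, medium → huge.
Letter: letters move forward 3 places in the alphabet, so G, J, M, P, S, V → Y.
Third entry: -6, 2, 10, 18, 26, 34 → 42 (+8 each step).
For the second size, repeats tiny → small → medium → large → huge: tiny, small, medium, large, huge, tiny → small.
Putting it together: (huge Y 42 small).

(huge Y 42 small)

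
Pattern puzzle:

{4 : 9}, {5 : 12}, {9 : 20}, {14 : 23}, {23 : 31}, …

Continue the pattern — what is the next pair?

First value — each term is the sum of the two before it: 4, 5, 9, 14, 23 → 37.
Second value: 9, 12, 20, 23, 31 → 34 (alternating steps +3, +8, +3, +8, …).
So the next pair is {37 : 34}.

{37 : 34}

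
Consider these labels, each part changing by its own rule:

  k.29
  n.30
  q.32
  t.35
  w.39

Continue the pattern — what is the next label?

Letter — letters move forward 3 places in the alphabet: k, n, q, t, w → z.
Second component — differences are 1, 2, 3, … (increasing by 1 each time): 29, 30, 32, 35, 39 → 44.
Combining the parts gives z.44.

z.44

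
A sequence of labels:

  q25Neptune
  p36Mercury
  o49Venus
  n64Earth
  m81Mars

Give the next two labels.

Letter — letters move back 1 place in the alphabet: q, p, o, n, m → l → k.
Second component goes 25, 36, 49, 64, 81 → 100 → 121 (perfect squares: 5², 6², 7², …).
Planet: runs through the planets Mercury→Neptune; Neptune, Mercury, Venus, Earth, Mars → Jupiter → Saturn.
So the next two labels are l100Jupiter and k121Saturn.

l100Jupiter, k121Saturn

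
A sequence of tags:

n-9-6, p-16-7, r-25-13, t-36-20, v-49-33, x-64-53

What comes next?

z-81-86

Letter: letters move forward 2 places in the alphabet, so n, p, r, t, v, x → z.
Second component: perfect squares: 3², 4², 5², …; 9, 16, 25, 36, 49, 64 → 81.
Third component: each term is the sum of the two before it; 6, 7, 13, 20, 33, 53 → 86.
Putting it together: z-81-86.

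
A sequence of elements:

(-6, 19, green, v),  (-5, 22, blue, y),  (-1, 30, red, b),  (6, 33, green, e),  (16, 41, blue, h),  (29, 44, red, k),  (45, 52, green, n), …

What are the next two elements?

First entry: -6, -5, -1, 6, 16, 29, 45 → 64 → 86 (differences are 1, 4, 7, … (increasing by 3 each time)).
Second entry goes 19, 22, 30, 33, 41, 44, 52 → 55 → 63 (alternating steps +3, +8, +3, +8, …).
Colour — repeats green → blue → red: green, blue, red, green, blue, red, green → blue → red.
Letter: letters move forward 3 places in the alphabet, wrapping Z→A, so v, y, b, e, h, k, n → q → t.
Putting the parts together: (64, 55, blue, q) and then (86, 63, red, t).

(64, 55, blue, q), (86, 63, red, t)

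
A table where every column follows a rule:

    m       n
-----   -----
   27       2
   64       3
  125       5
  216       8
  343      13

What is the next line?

For the column m, perfect cubes: 3³, 4³, 5³, …: 27, 64, 125, 216, 343 → 512.
Column n — each term is the sum of the two before it: 2, 3, 5, 8, 13 → 21.
Putting it together: 512  21.

512  21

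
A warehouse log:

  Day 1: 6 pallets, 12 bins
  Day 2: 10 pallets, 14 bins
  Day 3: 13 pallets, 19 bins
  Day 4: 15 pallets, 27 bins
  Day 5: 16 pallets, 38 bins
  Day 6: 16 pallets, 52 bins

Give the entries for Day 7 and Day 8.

Pallets: differences are 4, 3, 2, … (decreasing by 1 each time); 6, 10, 13, 15, 16, 16 → 15 → 13.
For the bins, differences are 2, 5, 8, … (increasing by 3 each time): 12, 14, 19, 27, 38, 52 → 69 → 89.
So the next two rows are 15 pallets, 69 bins and 13 pallets, 89 bins.

15 pallets, 69 bins; 13 pallets, 89 bins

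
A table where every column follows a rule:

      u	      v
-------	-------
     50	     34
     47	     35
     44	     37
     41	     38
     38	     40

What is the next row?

Column u — −3 each step: 50, 47, 44, 41, 38 → 35.
Column v goes 34, 35, 37, 38, 40 → 41 (alternating steps +1, +2, +1, +2, …).
So the next row is 35  41.

35  41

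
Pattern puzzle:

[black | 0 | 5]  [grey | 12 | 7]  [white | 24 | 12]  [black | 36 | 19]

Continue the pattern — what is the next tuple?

Shade: repeats black → grey → white, so black, grey, white, black → grey.
Second entry: +12 each step; 0, 12, 24, 36 → 48.
Third entry: each term is the sum of the two before it; 5, 7, 12, 19 → 31.
Combining the parts gives [grey | 48 | 31].

[grey | 48 | 31]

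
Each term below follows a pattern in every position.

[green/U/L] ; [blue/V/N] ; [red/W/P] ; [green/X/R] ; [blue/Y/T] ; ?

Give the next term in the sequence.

Colour goes green, blue, red, green, blue → red (repeats green → blue → red).
First letter: letters move forward 1 place in the alphabet; U, V, W, X, Y → Z.
Second letter: letters move forward 2 places in the alphabet; L, N, P, R, T → V.
Combining the parts gives [red/Z/V].

[red/Z/V]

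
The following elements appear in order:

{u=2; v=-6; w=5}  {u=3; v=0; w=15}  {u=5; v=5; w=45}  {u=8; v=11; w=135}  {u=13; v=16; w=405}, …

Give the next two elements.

U: 2, 3, 5, 8, 13 → 21 → 34 (each term is the sum of the two before it).
V — alternating steps +6, +5, +6, +5, …: -6, 0, 5, 11, 16 → 22 → 27.
W: ×3 each step; 5, 15, 45, 135, 405 → 1215 → 3645.
Putting the parts together: {u=21; v=22; w=1215} and then {u=34; v=27; w=3645}.

{u=21; v=22; w=1215}, {u=34; v=27; w=3645}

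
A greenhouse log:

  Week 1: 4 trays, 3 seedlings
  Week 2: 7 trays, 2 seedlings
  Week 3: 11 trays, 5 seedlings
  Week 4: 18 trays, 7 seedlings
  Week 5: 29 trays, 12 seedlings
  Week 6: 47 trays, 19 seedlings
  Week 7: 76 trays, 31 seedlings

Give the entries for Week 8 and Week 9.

Trays: 4, 7, 11, 18, 29, 47, 76 → 123 → 199 (each term is the sum of the two before it).
Seedlings goes 3, 2, 5, 7, 12, 19, 31 → 50 → 81 (each term is the sum of the two before it).
Putting the parts together: 123 trays, 50 seedlings and then 199 trays, 81 seedlings.

123 trays, 50 seedlings; 199 trays, 81 seedlings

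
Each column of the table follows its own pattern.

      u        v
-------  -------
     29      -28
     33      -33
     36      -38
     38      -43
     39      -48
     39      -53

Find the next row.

38  -58

Column u: differences are 4, 3, 2, … (decreasing by 1 each time); 29, 33, 36, 38, 39, 39 → 38.
Column v: -28, -33, -38, -43, -48, -53 → -58 (−5 each step).
Putting it together: 38  -58.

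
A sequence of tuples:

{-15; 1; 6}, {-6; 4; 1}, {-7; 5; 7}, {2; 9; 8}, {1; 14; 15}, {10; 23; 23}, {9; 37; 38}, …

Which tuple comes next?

{18; 60; 61}

First component: alternating steps +9, −1, +9, −1, …; -15, -6, -7, 2, 1, 10, 9 → 18.
Second component goes 1, 4, 5, 9, 14, 23, 37 → 60 (each term is the sum of the two before it).
Third component: 6, 1, 7, 8, 15, 23, 38 → 61 (each term is the sum of the two before it).
Putting it together: {18; 60; 61}.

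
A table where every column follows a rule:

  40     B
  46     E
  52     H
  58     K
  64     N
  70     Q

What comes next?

76  T

First component: +6 each step, so 40, 46, 52, 58, 64, 70 → 76.
Letter goes B, E, H, K, N, Q → T (letters move forward 3 places in the alphabet).
Combining the parts gives 76  T.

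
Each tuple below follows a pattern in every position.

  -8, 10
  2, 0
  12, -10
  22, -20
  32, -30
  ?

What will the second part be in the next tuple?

First part: -8, 2, 12, 22, 32 → 42 (+10 each step).
Second part: together with the first part always sums to 2; 10, 0, -10, -20, -30 → -40.

-40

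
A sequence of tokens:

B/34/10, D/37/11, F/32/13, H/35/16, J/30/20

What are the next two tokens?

Letter: B, D, F, H, J → L → N (letters move forward 2 places in the alphabet).
Second component: 34, 37, 32, 35, 30 → 33 → 28 (alternating steps +3, −5, +3, −5, …).
For the third component, differences are 1, 2, 3, … (increasing by 1 each time): 10, 11, 13, 16, 20 → 25 → 31.
So the next two tokens are L/33/25 and N/28/31.

L/33/25, N/28/31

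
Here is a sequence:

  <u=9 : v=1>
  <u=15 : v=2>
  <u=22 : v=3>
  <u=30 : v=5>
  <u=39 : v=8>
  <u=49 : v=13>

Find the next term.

<u=60 : v=21>

U goes 9, 15, 22, 30, 39, 49 → 60 (differences are 6, 7, 8, … (increasing by 1 each time)).
V goes 1, 2, 3, 5, 8, 13 → 21 (each term is the sum of the two before it).
Putting it together: <u=60 : v=21>.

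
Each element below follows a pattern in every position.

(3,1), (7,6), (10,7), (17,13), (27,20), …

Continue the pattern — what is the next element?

First coordinate — each term is the sum of the two before it: 3, 7, 10, 17, 27 → 44.
Second coordinate — each term is the sum of the two before it: 1, 6, 7, 13, 20 → 33.
Combining the parts gives (44,33).

(44,33)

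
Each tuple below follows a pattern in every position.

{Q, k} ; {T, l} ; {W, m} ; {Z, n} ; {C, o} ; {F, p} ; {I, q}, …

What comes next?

First letter: Q, T, W, Z, C, F, I → L (letters move forward 3 places in the alphabet, wrapping Z→A).
For the second letter, letters move forward 1 place in the alphabet: k, l, m, n, o, p, q → r.
Putting it together: {L, r}.

{L, r}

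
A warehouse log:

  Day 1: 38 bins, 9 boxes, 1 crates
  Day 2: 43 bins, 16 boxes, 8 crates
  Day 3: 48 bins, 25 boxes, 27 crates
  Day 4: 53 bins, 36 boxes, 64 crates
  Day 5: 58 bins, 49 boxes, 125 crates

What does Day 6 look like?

For the bins, +5 each step: 38, 43, 48, 53, 58 → 63.
Boxes: perfect squares: 3², 4², 5², …; 9, 16, 25, 36, 49 → 64.
Crates — perfect cubes: 1³, 2³, 3³, …: 1, 8, 27, 64, 125 → 216.
Putting it together: 63 bins, 64 boxes, 216 crates.

63 bins, 64 boxes, 216 crates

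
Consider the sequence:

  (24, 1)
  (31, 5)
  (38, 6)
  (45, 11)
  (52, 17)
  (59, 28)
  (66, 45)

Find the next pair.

(73, 73)

First entry: 24, 31, 38, 45, 52, 59, 66 → 73 (+7 each step).
Second entry — each term is the sum of the two before it: 1, 5, 6, 11, 17, 28, 45 → 73.
Combining the parts gives (73, 73).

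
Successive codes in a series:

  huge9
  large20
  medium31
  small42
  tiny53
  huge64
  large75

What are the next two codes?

medium86, small97

Size — repeats huge → large → medium → small → tiny: huge, large, medium, small, tiny, huge, large → medium → small.
Second component: 9, 20, 31, 42, 53, 64, 75 → 86 → 97 (+11 each step).
So the next two codes are medium86 and small97.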